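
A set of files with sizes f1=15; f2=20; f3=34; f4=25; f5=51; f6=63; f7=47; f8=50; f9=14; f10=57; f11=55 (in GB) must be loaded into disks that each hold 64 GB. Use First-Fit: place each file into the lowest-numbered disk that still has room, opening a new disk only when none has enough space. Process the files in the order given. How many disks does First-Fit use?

disk 1: place f1 (15 GB), 49 GB left
disk 1: place f2 (20 GB), 29 GB left
disk 2: place f3 (34 GB), 30 GB left
disk 1: place f4 (25 GB), 4 GB left
disk 3: place f5 (51 GB), 13 GB left
disk 4: place f6 (63 GB), 1 GB left
disk 5: place f7 (47 GB), 17 GB left
disk 6: place f8 (50 GB), 14 GB left
disk 2: place f9 (14 GB), 16 GB left
disk 7: place f10 (57 GB), 7 GB left
disk 8: place f11 (55 GB), 9 GB left
Final disks: [15,20,25] [34,14] [51] [63] [47] [50] [57] [55].

8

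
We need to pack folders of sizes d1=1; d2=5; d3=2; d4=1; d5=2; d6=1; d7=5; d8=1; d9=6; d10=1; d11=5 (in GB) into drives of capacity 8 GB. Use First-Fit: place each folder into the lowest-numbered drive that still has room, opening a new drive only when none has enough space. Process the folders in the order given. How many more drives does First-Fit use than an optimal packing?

First-Fit: [1,5,2] [1,2,1,1,1] [5] [6] [5] → 5 drives.
Total size 30 GB; any packing needs at least ⌈30/8⌉ = 4 drives.
An optimal packing achieves that bound: [6,2] [5,2,1] [5,1,1,1] [5,1] → 4 drives.
Excess: 5 − 4 = 1.

1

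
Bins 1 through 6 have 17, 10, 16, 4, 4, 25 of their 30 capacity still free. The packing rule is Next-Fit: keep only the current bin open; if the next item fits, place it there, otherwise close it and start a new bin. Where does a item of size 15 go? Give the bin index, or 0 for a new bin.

6

Next-Fit only looks at bin 6, which has 25 free.
15 fits there.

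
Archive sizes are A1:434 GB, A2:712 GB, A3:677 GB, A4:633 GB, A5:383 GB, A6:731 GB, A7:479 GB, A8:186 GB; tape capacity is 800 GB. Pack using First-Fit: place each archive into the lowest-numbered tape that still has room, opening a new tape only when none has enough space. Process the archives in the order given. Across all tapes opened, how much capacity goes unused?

1365

Put A1 (434 GB) in tape 1; 366 GB remain.
Put A2 (712 GB) in tape 2; 88 GB remain.
Put A3 (677 GB) in tape 3; 123 GB remain.
Put A4 (633 GB) in tape 4; 167 GB remain.
Put A5 (383 GB) in tape 5; 417 GB remain.
Put A6 (731 GB) in tape 6; 69 GB remain.
Put A7 (479 GB) in tape 7; 321 GB remain.
Put A8 (186 GB) in tape 1; 180 GB remain.
7 tapes × 800 GB = 5600 GB; used 4235 GB; unused 1365 GB.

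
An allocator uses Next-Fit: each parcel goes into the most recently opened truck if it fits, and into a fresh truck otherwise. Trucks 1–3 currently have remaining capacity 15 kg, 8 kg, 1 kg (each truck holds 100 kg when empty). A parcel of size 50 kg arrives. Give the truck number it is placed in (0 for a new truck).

0

Next-Fit only looks at truck 3, which has 1 kg free.
50 kg does not fit, so a new truck is opened.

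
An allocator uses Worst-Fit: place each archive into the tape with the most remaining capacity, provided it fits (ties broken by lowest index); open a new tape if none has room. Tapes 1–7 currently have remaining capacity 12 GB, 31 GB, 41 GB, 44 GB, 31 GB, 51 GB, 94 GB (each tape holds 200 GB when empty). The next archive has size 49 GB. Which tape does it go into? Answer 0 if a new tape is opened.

Tapes with room: tape 6 (51 GB), tape 7 (94 GB).
Most room is tape 7 with 94 GB free.

7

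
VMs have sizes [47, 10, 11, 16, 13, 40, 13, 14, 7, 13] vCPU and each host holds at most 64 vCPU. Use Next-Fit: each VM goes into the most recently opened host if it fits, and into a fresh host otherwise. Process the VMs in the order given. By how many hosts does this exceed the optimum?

1

Next-Fit: [47,10] [11,16,13] [40,13] [14,7,13] → 4 hosts.
Total size 184 vCPU; any packing needs at least ⌈184/64⌉ = 3 hosts.
An optimal packing achieves that bound: [47,16] [40,14,10] [13,13,13,11,7] → 3 hosts.
Excess: 4 − 3 = 1.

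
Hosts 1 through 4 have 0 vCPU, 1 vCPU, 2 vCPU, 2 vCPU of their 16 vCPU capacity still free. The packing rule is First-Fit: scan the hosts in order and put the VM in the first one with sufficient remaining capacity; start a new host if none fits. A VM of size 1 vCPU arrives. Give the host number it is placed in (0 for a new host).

Hosts with room: host 2 (1 vCPU), host 3 (2 vCPU), host 4 (2 vCPU).
The first with room is host 2.

2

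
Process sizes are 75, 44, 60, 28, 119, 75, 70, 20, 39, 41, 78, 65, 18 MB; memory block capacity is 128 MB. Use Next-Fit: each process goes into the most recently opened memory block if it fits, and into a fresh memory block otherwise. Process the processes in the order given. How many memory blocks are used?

75 MB → memory block 1 (remaining 53 MB)
44 MB → memory block 1 (remaining 9 MB)
60 MB → memory block 2 (remaining 68 MB)
28 MB → memory block 2 (remaining 40 MB)
119 MB → memory block 3 (remaining 9 MB)
75 MB → memory block 4 (remaining 53 MB)
70 MB → memory block 5 (remaining 58 MB)
20 MB → memory block 5 (remaining 38 MB)
39 MB → memory block 6 (remaining 89 MB)
41 MB → memory block 6 (remaining 48 MB)
78 MB → memory block 7 (remaining 50 MB)
65 MB → memory block 8 (remaining 63 MB)
18 MB → memory block 8 (remaining 45 MB)

8 memory blocks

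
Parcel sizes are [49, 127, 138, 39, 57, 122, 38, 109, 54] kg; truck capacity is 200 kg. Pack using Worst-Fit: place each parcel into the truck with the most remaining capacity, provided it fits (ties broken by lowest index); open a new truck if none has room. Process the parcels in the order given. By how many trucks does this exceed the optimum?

1

Worst-Fit: [49,127] [138,39] [57,122] [38,109] [54] → 5 trucks.
Total size 733 kg; any packing needs at least ⌈733/200⌉ = 4 trucks.
An optimal packing achieves that bound: [138,57] [127,54] [122,49] [109,39,38] → 4 trucks.
Excess: 5 − 4 = 1.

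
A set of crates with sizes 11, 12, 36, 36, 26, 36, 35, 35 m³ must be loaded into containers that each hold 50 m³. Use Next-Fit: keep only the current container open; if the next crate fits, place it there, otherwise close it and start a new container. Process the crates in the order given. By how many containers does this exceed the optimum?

Next-Fit: [11,12] [36] [36] [26] [36] [35] [35] → 7 containers.
6 crates exceed 25 m³ (half the capacity), and no two of those can share a container, so at least 6 containers are needed.
An optimal packing achieves that bound: [36,12] [36,11] [36] [35] [35] [26] → 6 containers.
Excess: 7 − 6 = 1.

1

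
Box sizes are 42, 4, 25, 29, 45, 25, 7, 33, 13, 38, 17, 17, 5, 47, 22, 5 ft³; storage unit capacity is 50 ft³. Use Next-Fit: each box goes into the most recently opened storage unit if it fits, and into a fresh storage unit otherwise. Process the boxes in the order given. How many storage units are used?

10

Put 42 ft³ in storage unit 1; 8 ft³ remain.
Put 4 ft³ in storage unit 1; 4 ft³ remain.
Put 25 ft³ in storage unit 2; 25 ft³ remain.
Put 29 ft³ in storage unit 3; 21 ft³ remain.
Put 45 ft³ in storage unit 4; 5 ft³ remain.
Put 25 ft³ in storage unit 5; 25 ft³ remain.
Put 7 ft³ in storage unit 5; 18 ft³ remain.
Put 33 ft³ in storage unit 6; 17 ft³ remain.
Put 13 ft³ in storage unit 6; 4 ft³ remain.
Put 38 ft³ in storage unit 7; 12 ft³ remain.
Put 17 ft³ in storage unit 8; 33 ft³ remain.
Put 17 ft³ in storage unit 8; 16 ft³ remain.
Put 5 ft³ in storage unit 8; 11 ft³ remain.
Put 47 ft³ in storage unit 9; 3 ft³ remain.
Put 22 ft³ in storage unit 10; 28 ft³ remain.
Put 5 ft³ in storage unit 10; 23 ft³ remain.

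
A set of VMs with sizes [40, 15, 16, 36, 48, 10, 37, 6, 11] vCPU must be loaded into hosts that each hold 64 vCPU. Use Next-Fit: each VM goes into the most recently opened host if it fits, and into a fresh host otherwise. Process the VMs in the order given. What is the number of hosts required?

4

host 1: place 40 vCPU, 24 vCPU left
host 1: place 15 vCPU, 9 vCPU left
host 2: place 16 vCPU, 48 vCPU left
host 2: place 36 vCPU, 12 vCPU left
host 3: place 48 vCPU, 16 vCPU left
host 3: place 10 vCPU, 6 vCPU left
host 4: place 37 vCPU, 27 vCPU left
host 4: place 6 vCPU, 21 vCPU left
host 4: place 11 vCPU, 10 vCPU left
Final hosts: [40,15] [16,36] [48,10] [37,6,11].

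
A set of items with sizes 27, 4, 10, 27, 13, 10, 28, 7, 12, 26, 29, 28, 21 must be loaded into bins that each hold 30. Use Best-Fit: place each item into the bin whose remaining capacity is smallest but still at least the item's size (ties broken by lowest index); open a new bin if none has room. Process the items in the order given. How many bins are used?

bin 1: place 27, 3 left
bin 2: place 4, 26 left
bin 2: place 10, 16 left
bin 3: place 27, 3 left
bin 2: place 13, 3 left
bin 4: place 10, 20 left
bin 5: place 28, 2 left
bin 4: place 7, 13 left
bin 4: place 12, 1 left
bin 6: place 26, 4 left
bin 7: place 29, 1 left
bin 8: place 28, 2 left
bin 9: place 21, 9 left
Final bins: [27] [4,10,13] [27] [10,7,12] [28] [26] [29] [28] [21].

9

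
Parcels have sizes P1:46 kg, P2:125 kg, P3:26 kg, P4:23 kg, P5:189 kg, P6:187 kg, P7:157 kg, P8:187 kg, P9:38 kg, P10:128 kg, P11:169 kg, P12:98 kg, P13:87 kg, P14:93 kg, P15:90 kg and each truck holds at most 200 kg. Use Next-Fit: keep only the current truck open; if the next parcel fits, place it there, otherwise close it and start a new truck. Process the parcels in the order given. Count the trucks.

Put P1 (46 kg) in truck 1; 154 kg remain.
Put P2 (125 kg) in truck 1; 29 kg remain.
Put P3 (26 kg) in truck 1; 3 kg remain.
Put P4 (23 kg) in truck 2; 177 kg remain.
Put P5 (189 kg) in truck 3; 11 kg remain.
Put P6 (187 kg) in truck 4; 13 kg remain.
Put P7 (157 kg) in truck 5; 43 kg remain.
Put P8 (187 kg) in truck 6; 13 kg remain.
Put P9 (38 kg) in truck 7; 162 kg remain.
Put P10 (128 kg) in truck 7; 34 kg remain.
Put P11 (169 kg) in truck 8; 31 kg remain.
Put P12 (98 kg) in truck 9; 102 kg remain.
Put P13 (87 kg) in truck 9; 15 kg remain.
Put P14 (93 kg) in truck 10; 107 kg remain.
Put P15 (90 kg) in truck 10; 17 kg remain.
Final trucks: [46,125,26] [23] [189] [187] [157] [187] [38,128] [169] [98,87] [93,90].

10 trucks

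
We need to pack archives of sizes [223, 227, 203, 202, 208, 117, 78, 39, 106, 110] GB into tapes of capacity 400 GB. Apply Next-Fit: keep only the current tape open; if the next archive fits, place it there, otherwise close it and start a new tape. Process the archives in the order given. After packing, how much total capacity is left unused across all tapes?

223 GB → tape 1 (remaining 177 GB)
227 GB → tape 2 (remaining 173 GB)
203 GB → tape 3 (remaining 197 GB)
202 GB → tape 4 (remaining 198 GB)
208 GB → tape 5 (remaining 192 GB)
117 GB → tape 5 (remaining 75 GB)
78 GB → tape 6 (remaining 322 GB)
39 GB → tape 6 (remaining 283 GB)
106 GB → tape 6 (remaining 177 GB)
110 GB → tape 6 (remaining 67 GB)
6 tapes × 400 GB = 2400 GB; used 1513 GB; unused 887 GB.

887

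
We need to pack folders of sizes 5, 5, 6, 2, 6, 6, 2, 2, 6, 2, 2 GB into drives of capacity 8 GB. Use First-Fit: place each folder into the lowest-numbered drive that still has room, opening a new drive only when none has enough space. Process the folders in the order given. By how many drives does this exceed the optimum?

0

First-Fit: [5,2] [5,2] [6,2] [6,2] [6,2] [6] → 6 drives.
Total size 44 GB; any packing needs at least ⌈44/8⌉ = 6 drives.
So 6 is already optimal.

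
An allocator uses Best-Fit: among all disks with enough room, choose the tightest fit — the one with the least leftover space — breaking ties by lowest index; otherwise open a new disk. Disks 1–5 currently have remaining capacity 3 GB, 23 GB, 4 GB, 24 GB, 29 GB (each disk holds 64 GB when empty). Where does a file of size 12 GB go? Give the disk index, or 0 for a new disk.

2

Disks with room: disk 2 (23 GB), disk 4 (24 GB), disk 5 (29 GB).
Tightest fit is disk 2 with 23 GB free.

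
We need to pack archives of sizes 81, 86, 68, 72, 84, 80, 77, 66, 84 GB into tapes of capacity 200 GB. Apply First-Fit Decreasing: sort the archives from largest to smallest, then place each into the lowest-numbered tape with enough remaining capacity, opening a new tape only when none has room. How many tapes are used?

5 tapes

Sorted descending: 86, 84, 84, 81, 80, 77, 72, 68, 66.
86 GB → tape 1 (remaining 114 GB)
84 GB → tape 1 (remaining 30 GB)
84 GB → tape 2 (remaining 116 GB)
81 GB → tape 2 (remaining 35 GB)
80 GB → tape 3 (remaining 120 GB)
77 GB → tape 3 (remaining 43 GB)
72 GB → tape 4 (remaining 128 GB)
68 GB → tape 4 (remaining 60 GB)
66 GB → tape 5 (remaining 134 GB)
Final tapes: [86,84] [84,81] [80,77] [72,68] [66].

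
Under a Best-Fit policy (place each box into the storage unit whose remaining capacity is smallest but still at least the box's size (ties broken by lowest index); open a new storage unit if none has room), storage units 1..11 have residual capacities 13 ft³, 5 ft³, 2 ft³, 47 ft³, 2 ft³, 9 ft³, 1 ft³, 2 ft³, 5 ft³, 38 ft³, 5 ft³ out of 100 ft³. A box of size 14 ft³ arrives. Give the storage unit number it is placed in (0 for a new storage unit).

10

Storage units with room: storage unit 4 (47 ft³), storage unit 10 (38 ft³).
Tightest fit is storage unit 10 with 38 ft³ free.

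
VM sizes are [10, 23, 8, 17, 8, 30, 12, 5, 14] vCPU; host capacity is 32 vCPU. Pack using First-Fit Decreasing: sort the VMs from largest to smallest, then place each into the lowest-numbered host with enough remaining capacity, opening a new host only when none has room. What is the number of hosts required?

5

Sorted descending: 30, 23, 17, 14, 12, 10, 8, 8, 5.
host 1: place 30 vCPU, 2 vCPU left
host 2: place 23 vCPU, 9 vCPU left
host 3: place 17 vCPU, 15 vCPU left
host 3: place 14 vCPU, 1 vCPU left
host 4: place 12 vCPU, 20 vCPU left
host 4: place 10 vCPU, 10 vCPU left
host 2: place 8 vCPU, 1 vCPU left
host 4: place 8 vCPU, 2 vCPU left
host 5: place 5 vCPU, 27 vCPU left
Final hosts: [30] [23,8] [17,14] [12,10,8] [5].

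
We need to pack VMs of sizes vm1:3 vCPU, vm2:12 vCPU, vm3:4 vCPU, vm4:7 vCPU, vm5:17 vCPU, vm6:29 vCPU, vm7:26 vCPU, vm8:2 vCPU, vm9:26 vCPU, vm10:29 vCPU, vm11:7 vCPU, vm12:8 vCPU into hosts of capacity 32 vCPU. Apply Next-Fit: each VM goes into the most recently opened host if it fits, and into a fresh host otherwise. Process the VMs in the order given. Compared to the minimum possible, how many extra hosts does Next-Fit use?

Next-Fit: [3,12,4,7] [17] [29] [26,2] [26] [29] [7,8] → 7 hosts.
Total size 170 vCPU; any packing needs at least ⌈170/32⌉ = 6 hosts.
An optimal packing achieves that bound: [29,3] [29,2] [26,4] [26] [17,12] [8,7,7] → 6 hosts.
Excess: 7 − 6 = 1.

1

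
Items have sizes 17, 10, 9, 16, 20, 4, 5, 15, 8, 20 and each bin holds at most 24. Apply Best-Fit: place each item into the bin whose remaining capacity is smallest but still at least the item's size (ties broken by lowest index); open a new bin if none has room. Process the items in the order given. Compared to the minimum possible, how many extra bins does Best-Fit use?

0

Best-Fit: [17] [10,9,5] [16,8] [20,4] [15] [20] → 6 bins.
Total size 124; any packing needs at least ⌈124/24⌉ = 6 bins.
So 6 is already optimal.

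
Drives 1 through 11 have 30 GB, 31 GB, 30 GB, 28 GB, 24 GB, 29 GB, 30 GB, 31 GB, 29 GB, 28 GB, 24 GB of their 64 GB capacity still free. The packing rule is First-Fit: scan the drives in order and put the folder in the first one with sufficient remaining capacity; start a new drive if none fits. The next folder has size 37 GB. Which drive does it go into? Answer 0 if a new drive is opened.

0

No drive has ≥ 37 GB free, so a new drive is opened.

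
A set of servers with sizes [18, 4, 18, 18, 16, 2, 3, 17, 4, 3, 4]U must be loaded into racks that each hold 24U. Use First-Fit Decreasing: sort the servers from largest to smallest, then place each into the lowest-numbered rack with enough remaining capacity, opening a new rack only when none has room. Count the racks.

Sorted descending: 18, 18, 18, 17, 16, 4, 4, 4, 3, 3, 2.
Put 18U in rack 1; 6U remain.
Put 18U in rack 2; 6U remain.
Put 18U in rack 3; 6U remain.
Put 17U in rack 4; 7U remain.
Put 16U in rack 5; 8U remain.
Put 4U in rack 1; 2U remain.
Put 4U in rack 2; 2U remain.
Put 4U in rack 3; 2U remain.
Put 3U in rack 4; 4U remain.
Put 3U in rack 4; 1U remain.
Put 2U in rack 1; 0U remain.
Final racks: [18,4,2] [18,4] [18,4] [17,3,3] [16].

5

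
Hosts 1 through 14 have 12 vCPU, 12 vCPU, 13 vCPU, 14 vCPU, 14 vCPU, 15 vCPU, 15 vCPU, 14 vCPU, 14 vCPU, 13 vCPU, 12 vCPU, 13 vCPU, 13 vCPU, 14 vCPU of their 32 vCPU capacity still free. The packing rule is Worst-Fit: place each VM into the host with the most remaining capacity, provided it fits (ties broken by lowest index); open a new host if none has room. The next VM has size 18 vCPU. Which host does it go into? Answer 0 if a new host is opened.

No host has ≥ 18 vCPU free, so a new host is opened.

0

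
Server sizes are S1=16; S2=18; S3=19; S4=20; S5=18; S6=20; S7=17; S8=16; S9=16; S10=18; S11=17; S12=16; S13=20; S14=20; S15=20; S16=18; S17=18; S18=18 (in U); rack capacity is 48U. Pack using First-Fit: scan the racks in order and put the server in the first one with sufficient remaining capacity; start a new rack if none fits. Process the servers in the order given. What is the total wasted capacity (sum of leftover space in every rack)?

rack 1: place S1 (16U), 32U left
rack 1: place S2 (18U), 14U left
rack 2: place S3 (19U), 29U left
rack 2: place S4 (20U), 9U left
rack 3: place S5 (18U), 30U left
rack 3: place S6 (20U), 10U left
rack 4: place S7 (17U), 31U left
rack 4: place S8 (16U), 15U left
rack 5: place S9 (16U), 32U left
rack 5: place S10 (18U), 14U left
rack 6: place S11 (17U), 31U left
rack 6: place S12 (16U), 15U left
rack 7: place S13 (20U), 28U left
rack 7: place S14 (20U), 8U left
rack 8: place S15 (20U), 28U left
rack 8: place S16 (18U), 10U left
rack 9: place S17 (18U), 30U left
rack 9: place S18 (18U), 12U left
9 racks × 48U = 432U; used 325U; unused 107U.

107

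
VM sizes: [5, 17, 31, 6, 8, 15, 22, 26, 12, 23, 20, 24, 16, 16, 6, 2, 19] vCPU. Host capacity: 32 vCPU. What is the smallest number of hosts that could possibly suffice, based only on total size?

9 hosts

Total size = 5 + 17 + 31 + 6 + 8 + 15 + 22 + 26 + 12 + 23 + 20 + 24 + 16 + 16 + 6 + 2 + 19 = 268 vCPU.
⌈268 / 32⌉ = 9.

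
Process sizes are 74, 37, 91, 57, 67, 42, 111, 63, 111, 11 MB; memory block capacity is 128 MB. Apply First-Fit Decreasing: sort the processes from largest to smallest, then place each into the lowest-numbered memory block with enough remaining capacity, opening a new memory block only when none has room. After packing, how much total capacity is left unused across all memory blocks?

Sorted descending: 111, 111, 91, 74, 67, 63, 57, 42, 37, 11.
memory block 1: place 111 MB, 17 MB left
memory block 2: place 111 MB, 17 MB left
memory block 3: place 91 MB, 37 MB left
memory block 4: place 74 MB, 54 MB left
memory block 5: place 67 MB, 61 MB left
memory block 6: place 63 MB, 65 MB left
memory block 5: place 57 MB, 4 MB left
memory block 4: place 42 MB, 12 MB left
memory block 3: place 37 MB, 0 MB left
memory block 1: place 11 MB, 6 MB left
6 memory blocks × 128 MB = 768 MB; used 664 MB; unused 104 MB.

104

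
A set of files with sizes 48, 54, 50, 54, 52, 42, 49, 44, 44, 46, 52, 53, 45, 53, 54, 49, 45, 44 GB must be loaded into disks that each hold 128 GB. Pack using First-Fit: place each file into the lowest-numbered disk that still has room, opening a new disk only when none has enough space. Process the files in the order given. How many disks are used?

9

disk 1: place 48 GB, 80 GB left
disk 1: place 54 GB, 26 GB left
disk 2: place 50 GB, 78 GB left
disk 2: place 54 GB, 24 GB left
disk 3: place 52 GB, 76 GB left
disk 3: place 42 GB, 34 GB left
disk 4: place 49 GB, 79 GB left
disk 4: place 44 GB, 35 GB left
disk 5: place 44 GB, 84 GB left
disk 5: place 46 GB, 38 GB left
disk 6: place 52 GB, 76 GB left
disk 6: place 53 GB, 23 GB left
disk 7: place 45 GB, 83 GB left
disk 7: place 53 GB, 30 GB left
disk 8: place 54 GB, 74 GB left
disk 8: place 49 GB, 25 GB left
disk 9: place 45 GB, 83 GB left
disk 9: place 44 GB, 39 GB left
Final disks: [48,54] [50,54] [52,42] [49,44] [44,46] [52,53] [45,53] [54,49] [45,44].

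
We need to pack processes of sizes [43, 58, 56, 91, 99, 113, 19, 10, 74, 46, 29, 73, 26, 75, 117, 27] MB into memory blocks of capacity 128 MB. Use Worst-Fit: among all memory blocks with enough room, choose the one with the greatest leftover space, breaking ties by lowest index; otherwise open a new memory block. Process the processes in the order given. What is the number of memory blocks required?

9

Put 43 MB in memory block 1; 85 MB remain.
Put 58 MB in memory block 1; 27 MB remain.
Put 56 MB in memory block 2; 72 MB remain.
Put 91 MB in memory block 3; 37 MB remain.
Put 99 MB in memory block 4; 29 MB remain.
Put 113 MB in memory block 5; 15 MB remain.
Put 19 MB in memory block 2; 53 MB remain.
Put 10 MB in memory block 2; 43 MB remain.
Put 74 MB in memory block 6; 54 MB remain.
Put 46 MB in memory block 6; 8 MB remain.
Put 29 MB in memory block 2; 14 MB remain.
Put 73 MB in memory block 7; 55 MB remain.
Put 26 MB in memory block 7; 29 MB remain.
Put 75 MB in memory block 8; 53 MB remain.
Put 117 MB in memory block 9; 11 MB remain.
Put 27 MB in memory block 8; 26 MB remain.
Final memory blocks: [43,58] [56,19,10,29] [91] [99] [113] [74,46] [73,26] [75,27] [117].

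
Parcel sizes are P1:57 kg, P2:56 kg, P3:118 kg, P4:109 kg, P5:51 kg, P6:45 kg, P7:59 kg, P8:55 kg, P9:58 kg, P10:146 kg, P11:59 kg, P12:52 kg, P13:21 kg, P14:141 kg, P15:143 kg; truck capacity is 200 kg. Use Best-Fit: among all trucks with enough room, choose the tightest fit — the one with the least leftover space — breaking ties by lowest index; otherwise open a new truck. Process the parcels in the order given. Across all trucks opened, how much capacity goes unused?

230

truck 1: place P1 (57 kg), 143 kg left
truck 1: place P2 (56 kg), 87 kg left
truck 2: place P3 (118 kg), 82 kg left
truck 3: place P4 (109 kg), 91 kg left
truck 2: place P5 (51 kg), 31 kg left
truck 1: place P6 (45 kg), 42 kg left
truck 3: place P7 (59 kg), 32 kg left
truck 4: place P8 (55 kg), 145 kg left
truck 4: place P9 (58 kg), 87 kg left
truck 5: place P10 (146 kg), 54 kg left
truck 4: place P11 (59 kg), 28 kg left
truck 5: place P12 (52 kg), 2 kg left
truck 4: place P13 (21 kg), 7 kg left
truck 6: place P14 (141 kg), 59 kg left
truck 7: place P15 (143 kg), 57 kg left
7 trucks × 200 kg = 1400 kg; used 1170 kg; unused 230 kg.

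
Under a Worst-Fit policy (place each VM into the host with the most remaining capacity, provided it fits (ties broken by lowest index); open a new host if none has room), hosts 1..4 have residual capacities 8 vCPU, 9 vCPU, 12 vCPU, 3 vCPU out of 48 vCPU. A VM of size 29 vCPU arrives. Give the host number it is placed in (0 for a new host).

0

No host has ≥ 29 vCPU free, so a new host is opened.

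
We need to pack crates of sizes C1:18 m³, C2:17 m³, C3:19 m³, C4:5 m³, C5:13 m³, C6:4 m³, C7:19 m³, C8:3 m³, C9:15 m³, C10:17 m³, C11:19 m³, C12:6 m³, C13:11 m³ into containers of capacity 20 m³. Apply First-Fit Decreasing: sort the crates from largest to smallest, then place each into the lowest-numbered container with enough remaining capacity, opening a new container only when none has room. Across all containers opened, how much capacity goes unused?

Sorted descending: 19, 19, 19, 18, 17, 17, 15, 13, 11, 6, 5, 4, 3.
19 m³ → container 1 (remaining 1 m³)
19 m³ → container 2 (remaining 1 m³)
19 m³ → container 3 (remaining 1 m³)
18 m³ → container 4 (remaining 2 m³)
17 m³ → container 5 (remaining 3 m³)
17 m³ → container 6 (remaining 3 m³)
15 m³ → container 7 (remaining 5 m³)
13 m³ → container 8 (remaining 7 m³)
11 m³ → container 9 (remaining 9 m³)
6 m³ → container 8 (remaining 1 m³)
5 m³ → container 7 (remaining 0 m³)
4 m³ → container 9 (remaining 5 m³)
3 m³ → container 5 (remaining 0 m³)
9 containers × 20 m³ = 180 m³; used 166 m³; unused 14 m³.

14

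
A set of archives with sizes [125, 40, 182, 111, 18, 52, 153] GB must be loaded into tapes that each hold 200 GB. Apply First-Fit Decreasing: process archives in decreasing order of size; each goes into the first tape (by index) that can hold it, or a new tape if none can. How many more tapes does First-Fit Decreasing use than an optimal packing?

0

First-Fit Decreasing: [182,18] [153,40] [125,52] [111] → 4 tapes.
Total size 681 GB; any packing needs at least ⌈681/200⌉ = 4 tapes.
So 4 is already optimal.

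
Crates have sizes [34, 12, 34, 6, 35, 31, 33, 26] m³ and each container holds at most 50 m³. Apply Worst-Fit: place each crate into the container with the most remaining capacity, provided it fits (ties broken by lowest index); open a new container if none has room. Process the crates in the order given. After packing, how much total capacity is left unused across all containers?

89

container 1: place 34 m³, 16 m³ left
container 1: place 12 m³, 4 m³ left
container 2: place 34 m³, 16 m³ left
container 2: place 6 m³, 10 m³ left
container 3: place 35 m³, 15 m³ left
container 4: place 31 m³, 19 m³ left
container 5: place 33 m³, 17 m³ left
container 6: place 26 m³, 24 m³ left
6 containers × 50 m³ = 300 m³; used 211 m³; unused 89 m³.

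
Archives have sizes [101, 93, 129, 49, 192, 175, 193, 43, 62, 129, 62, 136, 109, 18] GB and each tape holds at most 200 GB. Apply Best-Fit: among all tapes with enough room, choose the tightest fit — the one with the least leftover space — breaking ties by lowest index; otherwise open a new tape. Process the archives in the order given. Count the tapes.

tape 1: place 101 GB, 99 GB left
tape 1: place 93 GB, 6 GB left
tape 2: place 129 GB, 71 GB left
tape 2: place 49 GB, 22 GB left
tape 3: place 192 GB, 8 GB left
tape 4: place 175 GB, 25 GB left
tape 5: place 193 GB, 7 GB left
tape 6: place 43 GB, 157 GB left
tape 6: place 62 GB, 95 GB left
tape 7: place 129 GB, 71 GB left
tape 7: place 62 GB, 9 GB left
tape 8: place 136 GB, 64 GB left
tape 9: place 109 GB, 91 GB left
tape 2: place 18 GB, 4 GB left
Final tapes: [101,93] [129,49,18] [192] [175] [193] [43,62] [129,62] [136] [109].

9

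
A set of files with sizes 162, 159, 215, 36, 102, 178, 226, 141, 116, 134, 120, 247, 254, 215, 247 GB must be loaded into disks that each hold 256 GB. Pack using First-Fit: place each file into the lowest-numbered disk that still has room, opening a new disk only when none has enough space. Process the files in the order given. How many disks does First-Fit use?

162 GB → disk 1 (remaining 94 GB)
159 GB → disk 2 (remaining 97 GB)
215 GB → disk 3 (remaining 41 GB)
36 GB → disk 1 (remaining 58 GB)
102 GB → disk 4 (remaining 154 GB)
178 GB → disk 5 (remaining 78 GB)
226 GB → disk 6 (remaining 30 GB)
141 GB → disk 4 (remaining 13 GB)
116 GB → disk 7 (remaining 140 GB)
134 GB → disk 7 (remaining 6 GB)
120 GB → disk 8 (remaining 136 GB)
247 GB → disk 9 (remaining 9 GB)
254 GB → disk 10 (remaining 2 GB)
215 GB → disk 11 (remaining 41 GB)
247 GB → disk 12 (remaining 9 GB)
Final disks: [162,36] [159] [215] [102,141] [178] [226] [116,134] [120] [247] [254] [215] [247].

12 disks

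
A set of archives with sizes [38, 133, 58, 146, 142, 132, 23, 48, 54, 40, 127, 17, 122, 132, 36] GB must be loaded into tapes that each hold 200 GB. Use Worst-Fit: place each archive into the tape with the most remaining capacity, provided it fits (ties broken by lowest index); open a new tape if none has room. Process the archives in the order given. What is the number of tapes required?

8

Put 38 GB in tape 1; 162 GB remain.
Put 133 GB in tape 1; 29 GB remain.
Put 58 GB in tape 2; 142 GB remain.
Put 146 GB in tape 3; 54 GB remain.
Put 142 GB in tape 2; 0 GB remain.
Put 132 GB in tape 4; 68 GB remain.
Put 23 GB in tape 4; 45 GB remain.
Put 48 GB in tape 3; 6 GB remain.
Put 54 GB in tape 5; 146 GB remain.
Put 40 GB in tape 5; 106 GB remain.
Put 127 GB in tape 6; 73 GB remain.
Put 17 GB in tape 5; 89 GB remain.
Put 122 GB in tape 7; 78 GB remain.
Put 132 GB in tape 8; 68 GB remain.
Put 36 GB in tape 5; 53 GB remain.
Final tapes: [38,133] [58,142] [146,48] [132,23] [54,40,17,36] [127] [122] [132].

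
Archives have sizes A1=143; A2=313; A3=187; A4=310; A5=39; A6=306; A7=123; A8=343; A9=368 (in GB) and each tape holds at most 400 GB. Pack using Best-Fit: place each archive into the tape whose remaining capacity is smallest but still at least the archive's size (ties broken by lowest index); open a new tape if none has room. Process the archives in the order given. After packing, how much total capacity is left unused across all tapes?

A1 (143 GB) → tape 1 (remaining 257 GB)
A2 (313 GB) → tape 2 (remaining 87 GB)
A3 (187 GB) → tape 1 (remaining 70 GB)
A4 (310 GB) → tape 3 (remaining 90 GB)
A5 (39 GB) → tape 1 (remaining 31 GB)
A6 (306 GB) → tape 4 (remaining 94 GB)
A7 (123 GB) → tape 5 (remaining 277 GB)
A8 (343 GB) → tape 6 (remaining 57 GB)
A9 (368 GB) → tape 7 (remaining 32 GB)
7 tapes × 400 GB = 2800 GB; used 2132 GB; unused 668 GB.

668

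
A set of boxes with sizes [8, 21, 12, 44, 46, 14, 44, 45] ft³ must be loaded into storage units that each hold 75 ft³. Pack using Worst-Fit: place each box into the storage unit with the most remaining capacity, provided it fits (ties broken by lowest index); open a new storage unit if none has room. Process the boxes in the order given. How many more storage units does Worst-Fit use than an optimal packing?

Worst-Fit: [8,21,12,14] [44] [46] [44] [45] → 5 storage units.
Total size 234 ft³; any packing needs at least ⌈234/75⌉ = 4 storage units.
An optimal packing achieves that bound: [46,21,8] [45,14,12] [44] [44] → 4 storage units.
Excess: 5 − 4 = 1.

1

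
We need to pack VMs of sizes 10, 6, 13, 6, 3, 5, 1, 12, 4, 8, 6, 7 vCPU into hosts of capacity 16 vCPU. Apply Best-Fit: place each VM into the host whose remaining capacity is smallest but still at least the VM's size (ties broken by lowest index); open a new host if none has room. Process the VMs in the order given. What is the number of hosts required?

6 hosts

host 1: place 10 vCPU, 6 vCPU left
host 1: place 6 vCPU, 0 vCPU left
host 2: place 13 vCPU, 3 vCPU left
host 3: place 6 vCPU, 10 vCPU left
host 2: place 3 vCPU, 0 vCPU left
host 3: place 5 vCPU, 5 vCPU left
host 3: place 1 vCPU, 4 vCPU left
host 4: place 12 vCPU, 4 vCPU left
host 3: place 4 vCPU, 0 vCPU left
host 5: place 8 vCPU, 8 vCPU left
host 5: place 6 vCPU, 2 vCPU left
host 6: place 7 vCPU, 9 vCPU left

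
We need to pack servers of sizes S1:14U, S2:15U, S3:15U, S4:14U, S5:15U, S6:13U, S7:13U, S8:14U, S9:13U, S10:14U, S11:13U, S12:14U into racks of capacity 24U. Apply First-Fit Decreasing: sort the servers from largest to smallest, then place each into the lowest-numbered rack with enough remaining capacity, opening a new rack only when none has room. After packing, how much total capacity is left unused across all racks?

121

Sorted descending: 15, 15, 15, 14, 14, 14, 14, 14, 13, 13, 13, 13.
15U → rack 1 (remaining 9U)
15U → rack 2 (remaining 9U)
15U → rack 3 (remaining 9U)
14U → rack 4 (remaining 10U)
14U → rack 5 (remaining 10U)
14U → rack 6 (remaining 10U)
14U → rack 7 (remaining 10U)
14U → rack 8 (remaining 10U)
13U → rack 9 (remaining 11U)
13U → rack 10 (remaining 11U)
13U → rack 11 (remaining 11U)
13U → rack 12 (remaining 11U)
12 racks × 24U = 288U; used 167U; unused 121U.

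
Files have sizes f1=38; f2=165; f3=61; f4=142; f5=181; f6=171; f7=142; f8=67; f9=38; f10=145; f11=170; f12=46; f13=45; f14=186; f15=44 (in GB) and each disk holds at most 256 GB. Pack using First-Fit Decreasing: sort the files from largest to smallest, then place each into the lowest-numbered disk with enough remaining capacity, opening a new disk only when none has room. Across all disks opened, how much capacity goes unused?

Sorted descending: 186, 181, 171, 170, 165, 145, 142, 142, 67, 61, 46, 45, 44, 38, 38.
disk 1: place 186 GB, 70 GB left
disk 2: place 181 GB, 75 GB left
disk 3: place 171 GB, 85 GB left
disk 4: place 170 GB, 86 GB left
disk 5: place 165 GB, 91 GB left
disk 6: place 145 GB, 111 GB left
disk 7: place 142 GB, 114 GB left
disk 8: place 142 GB, 114 GB left
disk 1: place 67 GB, 3 GB left
disk 2: place 61 GB, 14 GB left
disk 3: place 46 GB, 39 GB left
disk 4: place 45 GB, 41 GB left
disk 5: place 44 GB, 47 GB left
disk 3: place 38 GB, 1 GB left
disk 4: place 38 GB, 3 GB left
8 disks × 256 GB = 2048 GB; used 1641 GB; unused 407 GB.

407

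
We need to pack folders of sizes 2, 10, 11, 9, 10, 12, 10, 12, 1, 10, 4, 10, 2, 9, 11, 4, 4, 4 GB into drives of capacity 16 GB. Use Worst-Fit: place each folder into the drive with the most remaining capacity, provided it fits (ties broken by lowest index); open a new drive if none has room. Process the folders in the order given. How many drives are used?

Put 2 GB in drive 1; 14 GB remain.
Put 10 GB in drive 1; 4 GB remain.
Put 11 GB in drive 2; 5 GB remain.
Put 9 GB in drive 3; 7 GB remain.
Put 10 GB in drive 4; 6 GB remain.
Put 12 GB in drive 5; 4 GB remain.
Put 10 GB in drive 6; 6 GB remain.
Put 12 GB in drive 7; 4 GB remain.
Put 1 GB in drive 3; 6 GB remain.
Put 10 GB in drive 8; 6 GB remain.
Put 4 GB in drive 3; 2 GB remain.
Put 10 GB in drive 9; 6 GB remain.
Put 2 GB in drive 4; 4 GB remain.
Put 9 GB in drive 10; 7 GB remain.
Put 11 GB in drive 11; 5 GB remain.
Put 4 GB in drive 10; 3 GB remain.
Put 4 GB in drive 6; 2 GB remain.
Put 4 GB in drive 8; 2 GB remain.

11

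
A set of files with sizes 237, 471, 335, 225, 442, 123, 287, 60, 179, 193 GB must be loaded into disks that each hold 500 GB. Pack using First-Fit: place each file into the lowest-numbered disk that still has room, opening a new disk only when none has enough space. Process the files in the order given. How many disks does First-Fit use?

6

disk 1: place 237 GB, 263 GB left
disk 2: place 471 GB, 29 GB left
disk 3: place 335 GB, 165 GB left
disk 1: place 225 GB, 38 GB left
disk 4: place 442 GB, 58 GB left
disk 3: place 123 GB, 42 GB left
disk 5: place 287 GB, 213 GB left
disk 5: place 60 GB, 153 GB left
disk 6: place 179 GB, 321 GB left
disk 6: place 193 GB, 128 GB left
Final disks: [237,225] [471] [335,123] [442] [287,60] [179,193].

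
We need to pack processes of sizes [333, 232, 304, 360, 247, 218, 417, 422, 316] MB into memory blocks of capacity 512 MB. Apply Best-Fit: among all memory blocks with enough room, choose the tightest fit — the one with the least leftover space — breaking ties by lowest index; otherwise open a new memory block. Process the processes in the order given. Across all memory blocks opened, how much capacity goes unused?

1247

memory block 1: place 333 MB, 179 MB left
memory block 2: place 232 MB, 280 MB left
memory block 3: place 304 MB, 208 MB left
memory block 4: place 360 MB, 152 MB left
memory block 2: place 247 MB, 33 MB left
memory block 5: place 218 MB, 294 MB left
memory block 6: place 417 MB, 95 MB left
memory block 7: place 422 MB, 90 MB left
memory block 8: place 316 MB, 196 MB left
8 memory blocks × 512 MB = 4096 MB; used 2849 MB; unused 1247 MB.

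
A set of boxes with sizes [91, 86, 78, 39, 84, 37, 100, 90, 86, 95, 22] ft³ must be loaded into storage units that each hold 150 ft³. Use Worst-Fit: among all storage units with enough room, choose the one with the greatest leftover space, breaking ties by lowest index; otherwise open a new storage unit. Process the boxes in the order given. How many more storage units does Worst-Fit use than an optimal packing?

Worst-Fit: [91] [86,22] [78,39] [84,37] [100] [90] [86] [95] → 8 storage units.
8 boxes exceed 75 ft³ (half the capacity), and no two of those can share a storage unit, so at least 8 storage units are needed.
So 8 is already optimal.

0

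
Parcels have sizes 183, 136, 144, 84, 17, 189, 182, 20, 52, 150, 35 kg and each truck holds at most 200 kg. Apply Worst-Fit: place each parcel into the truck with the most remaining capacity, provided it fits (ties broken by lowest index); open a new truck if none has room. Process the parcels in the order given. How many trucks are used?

Put 183 kg in truck 1; 17 kg remain.
Put 136 kg in truck 2; 64 kg remain.
Put 144 kg in truck 3; 56 kg remain.
Put 84 kg in truck 4; 116 kg remain.
Put 17 kg in truck 4; 99 kg remain.
Put 189 kg in truck 5; 11 kg remain.
Put 182 kg in truck 6; 18 kg remain.
Put 20 kg in truck 4; 79 kg remain.
Put 52 kg in truck 4; 27 kg remain.
Put 150 kg in truck 7; 50 kg remain.
Put 35 kg in truck 2; 29 kg remain.

7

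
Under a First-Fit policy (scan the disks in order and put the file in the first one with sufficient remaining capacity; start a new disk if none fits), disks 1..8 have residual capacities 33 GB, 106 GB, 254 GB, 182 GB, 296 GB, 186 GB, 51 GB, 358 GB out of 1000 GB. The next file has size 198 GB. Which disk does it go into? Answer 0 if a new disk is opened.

Disks with room: disk 3 (254 GB), disk 5 (296 GB), disk 8 (358 GB).
The first with room is disk 3.

3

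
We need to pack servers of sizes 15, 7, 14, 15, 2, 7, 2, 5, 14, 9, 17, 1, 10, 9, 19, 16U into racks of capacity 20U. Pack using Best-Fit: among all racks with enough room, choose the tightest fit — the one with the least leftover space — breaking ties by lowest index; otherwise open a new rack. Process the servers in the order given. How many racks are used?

rack 1: place 15U, 5U left
rack 2: place 7U, 13U left
rack 3: place 14U, 6U left
rack 4: place 15U, 5U left
rack 1: place 2U, 3U left
rack 2: place 7U, 6U left
rack 1: place 2U, 1U left
rack 4: place 5U, 0U left
rack 5: place 14U, 6U left
rack 6: place 9U, 11U left
rack 7: place 17U, 3U left
rack 1: place 1U, 0U left
rack 6: place 10U, 1U left
rack 8: place 9U, 11U left
rack 9: place 19U, 1U left
rack 10: place 16U, 4U left
Final racks: [15,2,2,1] [7,7] [14] [15,5] [14] [9,10] [17] [9] [19] [16].

10 racks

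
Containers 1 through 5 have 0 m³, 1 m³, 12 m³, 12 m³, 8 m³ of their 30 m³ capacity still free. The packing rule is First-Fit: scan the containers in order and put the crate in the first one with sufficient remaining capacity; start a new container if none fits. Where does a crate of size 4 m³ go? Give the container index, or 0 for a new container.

3

Containers with room: container 3 (12 m³), container 4 (12 m³), container 5 (8 m³).
The first with room is container 3.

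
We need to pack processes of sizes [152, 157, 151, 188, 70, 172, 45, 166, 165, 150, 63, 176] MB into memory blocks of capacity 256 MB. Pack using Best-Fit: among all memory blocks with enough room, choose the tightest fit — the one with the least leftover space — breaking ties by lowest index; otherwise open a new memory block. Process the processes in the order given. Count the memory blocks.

memory block 1: place 152 MB, 104 MB left
memory block 2: place 157 MB, 99 MB left
memory block 3: place 151 MB, 105 MB left
memory block 4: place 188 MB, 68 MB left
memory block 2: place 70 MB, 29 MB left
memory block 5: place 172 MB, 84 MB left
memory block 4: place 45 MB, 23 MB left
memory block 6: place 166 MB, 90 MB left
memory block 7: place 165 MB, 91 MB left
memory block 8: place 150 MB, 106 MB left
memory block 5: place 63 MB, 21 MB left
memory block 9: place 176 MB, 80 MB left
Final memory blocks: [152] [157,70] [151] [188,45] [172,63] [166] [165] [150] [176].

9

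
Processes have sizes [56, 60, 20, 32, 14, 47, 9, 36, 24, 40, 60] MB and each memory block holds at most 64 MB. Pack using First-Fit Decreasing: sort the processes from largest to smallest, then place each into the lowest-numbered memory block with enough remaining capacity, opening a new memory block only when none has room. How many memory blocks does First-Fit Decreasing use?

7

Sorted descending: 60, 60, 56, 47, 40, 36, 32, 24, 20, 14, 9.
memory block 1: place 60 MB, 4 MB left
memory block 2: place 60 MB, 4 MB left
memory block 3: place 56 MB, 8 MB left
memory block 4: place 47 MB, 17 MB left
memory block 5: place 40 MB, 24 MB left
memory block 6: place 36 MB, 28 MB left
memory block 7: place 32 MB, 32 MB left
memory block 5: place 24 MB, 0 MB left
memory block 6: place 20 MB, 8 MB left
memory block 4: place 14 MB, 3 MB left
memory block 7: place 9 MB, 23 MB left
Final memory blocks: [60] [60] [56] [47,14] [40,24] [36,20] [32,9].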